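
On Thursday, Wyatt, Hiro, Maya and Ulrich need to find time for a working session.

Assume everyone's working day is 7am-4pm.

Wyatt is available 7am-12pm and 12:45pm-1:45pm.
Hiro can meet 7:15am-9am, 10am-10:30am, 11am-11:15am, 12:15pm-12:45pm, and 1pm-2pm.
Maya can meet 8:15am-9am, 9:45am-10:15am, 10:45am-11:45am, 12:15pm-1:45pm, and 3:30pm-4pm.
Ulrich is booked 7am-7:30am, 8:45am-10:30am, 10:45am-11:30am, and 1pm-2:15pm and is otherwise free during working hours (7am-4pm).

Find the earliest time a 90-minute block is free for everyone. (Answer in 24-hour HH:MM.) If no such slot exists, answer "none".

Ulrich free within 07:00–16:00: 07:30–08:45, 10:30–10:45, 11:30–13:00, 14:15–16:00.
Wyatt ∩ Hiro: 07:15–09:00, 10:00–10:30, 11:00–11:15, 13:00–13:45.
Wyatt ∩ Hiro ∩ Maya: 08:15–09:00, 10:00–10:15, 11:00–11:15, 13:00–13:45.
Wyatt ∩ Hiro ∩ Maya ∩ Ulrich: 08:15–08:45.
Windows ≥ 90 min: (none).

none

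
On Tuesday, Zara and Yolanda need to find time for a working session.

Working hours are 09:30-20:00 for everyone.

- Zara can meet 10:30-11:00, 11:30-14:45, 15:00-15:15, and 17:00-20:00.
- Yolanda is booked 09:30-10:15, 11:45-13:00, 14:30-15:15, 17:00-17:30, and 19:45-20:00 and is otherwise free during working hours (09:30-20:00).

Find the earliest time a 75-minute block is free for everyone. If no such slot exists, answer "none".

Yolanda free within 09:30–20:00: 10:15–11:45, 13:00–14:30, 15:15–17:00, 17:30–19:45.
Zara ∩ Yolanda: 10:30–11:00, 11:30–11:45, 13:00–14:30, 17:30–19:45.
Windows ≥ 75 min: 13:00–14:30, 17:30–19:45.
Earliest such window starts at 13:00.

13:00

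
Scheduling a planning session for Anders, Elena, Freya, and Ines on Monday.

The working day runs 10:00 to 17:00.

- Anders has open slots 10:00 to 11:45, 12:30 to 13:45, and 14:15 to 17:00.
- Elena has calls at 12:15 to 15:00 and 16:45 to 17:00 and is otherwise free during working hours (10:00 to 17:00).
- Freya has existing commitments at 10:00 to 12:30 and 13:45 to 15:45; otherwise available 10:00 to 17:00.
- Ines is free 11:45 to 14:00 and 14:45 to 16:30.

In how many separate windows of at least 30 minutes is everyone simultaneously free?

1

Elena free within 10:00–17:00: 10:00–12:15, 15:00–16:45.
Freya free within 10:00–17:00: 12:30–13:45, 15:45–17:00.
Anders ∩ Elena: 10:00–11:45, 15:00–16:45.
Anders ∩ Elena ∩ Freya: 15:45–16:45.
Anders ∩ Elena ∩ Freya ∩ Ines: 15:45–16:30.
Windows ≥ 30 min: 15:45–16:30.
That's 1 window.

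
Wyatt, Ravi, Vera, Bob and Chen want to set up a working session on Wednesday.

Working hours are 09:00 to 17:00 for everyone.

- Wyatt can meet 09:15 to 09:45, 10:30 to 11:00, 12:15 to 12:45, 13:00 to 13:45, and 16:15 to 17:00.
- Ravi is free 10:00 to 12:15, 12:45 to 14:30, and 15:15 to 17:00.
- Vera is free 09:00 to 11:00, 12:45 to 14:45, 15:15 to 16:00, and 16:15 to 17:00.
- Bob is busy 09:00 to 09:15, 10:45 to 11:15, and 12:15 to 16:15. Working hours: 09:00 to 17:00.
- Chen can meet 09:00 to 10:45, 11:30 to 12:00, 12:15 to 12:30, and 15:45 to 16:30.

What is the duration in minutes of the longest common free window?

15 minutes

Bob free within 09:00–17:00: 09:15–10:45, 11:15–12:15, 16:15–17:00.
Wyatt ∩ Ravi: 10:30–11:00, 13:00–13:45, 16:15–17:00.
Wyatt ∩ Ravi ∩ Vera: 10:30–11:00, 13:00–13:45, 16:15–17:00.
Wyatt ∩ Ravi ∩ Vera ∩ Bob: 10:30–10:45, 16:15–17:00.
Wyatt ∩ Ravi ∩ Vera ∩ Bob ∩ Chen: 10:30–10:45, 16:15–16:30.
Common window lengths: 15, 15 min; longest is 15.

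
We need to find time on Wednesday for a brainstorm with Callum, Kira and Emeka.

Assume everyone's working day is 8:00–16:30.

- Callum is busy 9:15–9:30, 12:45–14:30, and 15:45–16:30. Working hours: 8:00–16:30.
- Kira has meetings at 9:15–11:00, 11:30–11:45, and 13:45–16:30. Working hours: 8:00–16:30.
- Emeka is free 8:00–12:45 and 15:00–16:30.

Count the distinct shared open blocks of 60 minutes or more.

Callum free within 08:00–16:30: 08:00–09:15, 09:30–12:45, 14:30–15:45.
Kira free within 08:00–16:30: 08:00–09:15, 11:00–11:30, 11:45–13:45.
Callum ∩ Kira: 08:00–09:15, 11:00–11:30, 11:45–12:45.
Callum ∩ Kira ∩ Emeka: 08:00–09:15, 11:00–11:30, 11:45–12:45.
Windows ≥ 60 min: 08:00–09:15, 11:45–12:45.
That's 2 windows.

2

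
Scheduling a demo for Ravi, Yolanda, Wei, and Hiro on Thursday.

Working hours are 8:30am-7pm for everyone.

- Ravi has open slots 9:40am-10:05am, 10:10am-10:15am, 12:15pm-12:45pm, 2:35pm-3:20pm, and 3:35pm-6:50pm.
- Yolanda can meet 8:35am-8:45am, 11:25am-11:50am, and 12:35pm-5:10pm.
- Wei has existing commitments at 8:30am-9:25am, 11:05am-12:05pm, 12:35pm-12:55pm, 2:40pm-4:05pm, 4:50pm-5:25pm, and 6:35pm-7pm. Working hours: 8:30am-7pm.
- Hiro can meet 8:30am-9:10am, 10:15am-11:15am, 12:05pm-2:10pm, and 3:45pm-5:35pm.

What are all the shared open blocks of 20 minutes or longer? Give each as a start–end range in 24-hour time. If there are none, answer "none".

Wei free within 08:30–19:00: 09:25–11:05, 12:05–12:35, 12:55–14:40, 16:05–16:50, 17:25–18:35.
Ravi ∩ Yolanda: 12:35–12:45, 14:35–15:20, 15:35–17:10.
Ravi ∩ Yolanda ∩ Wei: 14:35–14:40, 16:05–16:50.
Ravi ∩ Yolanda ∩ Wei ∩ Hiro: 16:05–16:50.
Windows ≥ 20 min: 16:05–16:50.

16:05–16:50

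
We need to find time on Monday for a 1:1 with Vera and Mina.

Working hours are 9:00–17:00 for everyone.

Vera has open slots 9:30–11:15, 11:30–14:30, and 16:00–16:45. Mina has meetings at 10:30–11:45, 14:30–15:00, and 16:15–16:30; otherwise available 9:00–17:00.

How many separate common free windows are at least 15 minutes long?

Mina free within 09:00–17:00: 09:00–10:30, 11:45–14:30, 15:00–16:15, 16:30–17:00.
Vera ∩ Mina: 09:30–10:30, 11:45–14:30, 16:00–16:15, 16:30–16:45.
Windows ≥ 15 min: 09:30–10:30, 11:45–14:30, 16:00–16:15, 16:30–16:45.
That's 4 windows.

4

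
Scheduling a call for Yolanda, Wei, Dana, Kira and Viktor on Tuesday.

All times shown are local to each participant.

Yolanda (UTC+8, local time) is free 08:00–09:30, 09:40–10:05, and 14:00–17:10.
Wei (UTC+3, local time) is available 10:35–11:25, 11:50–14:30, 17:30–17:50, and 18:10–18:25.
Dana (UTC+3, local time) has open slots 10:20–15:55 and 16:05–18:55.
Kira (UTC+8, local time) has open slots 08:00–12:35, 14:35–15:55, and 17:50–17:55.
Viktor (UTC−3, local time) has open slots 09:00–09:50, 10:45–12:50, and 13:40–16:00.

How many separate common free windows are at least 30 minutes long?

Yolanda → UTC: 00:00–01:30, 01:40–02:05, 06:00–09:10.
Wei → UTC: 07:35–08:25, 08:50–11:30, 14:30–14:50, 15:10–15:25.
Dana → UTC: 07:20–12:55, 13:05–15:55.
Kira → UTC: 00:00–04:35, 06:35–07:55, 09:50–09:55.
Viktor → UTC: 12:00–12:50, 13:45–15:50, 16:40–19:00.
Yolanda ∩ Wei: 07:35–08:25, 08:50–09:10.
Yolanda ∩ Wei ∩ Dana: 07:35–08:25, 08:50–09:10.
Yolanda ∩ Wei ∩ Dana ∩ Kira: 07:35–07:55.
Yolanda ∩ Wei ∩ Dana ∩ Kira ∩ Viktor: (none).
Windows ≥ 30 min: (none).
That's 0 windows.

0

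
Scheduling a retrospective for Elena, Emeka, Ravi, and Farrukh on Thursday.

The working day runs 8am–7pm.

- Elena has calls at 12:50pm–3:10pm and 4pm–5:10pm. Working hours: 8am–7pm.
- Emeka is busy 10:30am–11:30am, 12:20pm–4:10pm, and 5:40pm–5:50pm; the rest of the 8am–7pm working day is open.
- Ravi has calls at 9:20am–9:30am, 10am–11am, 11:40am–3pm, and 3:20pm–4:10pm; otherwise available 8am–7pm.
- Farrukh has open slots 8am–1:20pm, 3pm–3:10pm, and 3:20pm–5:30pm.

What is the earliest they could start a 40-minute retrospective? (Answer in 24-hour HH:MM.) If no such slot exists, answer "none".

Elena free within 08:00–19:00: 08:00–12:50, 15:10–16:00, 17:10–19:00.
Emeka free within 08:00–19:00: 08:00–10:30, 11:30–12:20, 16:10–17:40, 17:50–19:00.
Ravi free within 08:00–19:00: 08:00–09:20, 09:30–10:00, 11:00–11:40, 15:00–15:20, 16:10–19:00.
Elena ∩ Emeka: 08:00–10:30, 11:30–12:20, 17:10–17:40, 17:50–19:00.
Elena ∩ Emeka ∩ Ravi: 08:00–09:20, 09:30–10:00, 11:30–11:40, 17:10–17:40, 17:50–19:00.
Elena ∩ Emeka ∩ Ravi ∩ Farrukh: 08:00–09:20, 09:30–10:00, 11:30–11:40, 17:10–17:30.
Windows ≥ 40 min: 08:00–09:20.
Earliest such window starts at 08:00.

08:00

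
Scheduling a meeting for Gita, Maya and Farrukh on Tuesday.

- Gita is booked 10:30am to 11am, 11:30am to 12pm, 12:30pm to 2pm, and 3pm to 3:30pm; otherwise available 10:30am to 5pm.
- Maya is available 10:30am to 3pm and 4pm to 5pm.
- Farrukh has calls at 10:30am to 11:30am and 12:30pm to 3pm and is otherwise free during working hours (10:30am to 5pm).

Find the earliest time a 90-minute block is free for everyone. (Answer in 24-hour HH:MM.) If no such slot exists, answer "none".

Gita free within 10:30–17:00: 11:00–11:30, 12:00–12:30, 14:00–15:00, 15:30–17:00.
Farrukh free within 10:30–17:00: 11:30–12:30, 15:00–17:00.
Gita ∩ Maya: 11:00–11:30, 12:00–12:30, 14:00–15:00, 16:00–17:00.
Gita ∩ Maya ∩ Farrukh: 12:00–12:30, 16:00–17:00.
Windows ≥ 90 min: (none).

none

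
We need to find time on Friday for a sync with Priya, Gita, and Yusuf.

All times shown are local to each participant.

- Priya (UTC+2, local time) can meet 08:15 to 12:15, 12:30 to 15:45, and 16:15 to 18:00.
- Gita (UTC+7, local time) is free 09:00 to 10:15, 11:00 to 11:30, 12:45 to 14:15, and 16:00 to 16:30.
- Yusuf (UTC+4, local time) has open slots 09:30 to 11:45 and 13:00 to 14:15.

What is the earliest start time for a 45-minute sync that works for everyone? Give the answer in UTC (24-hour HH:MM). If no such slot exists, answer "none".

Priya → UTC: 06:15–10:15, 10:30–13:45, 14:15–16:00.
Gita → UTC: 02:00–03:15, 04:00–04:30, 05:45–07:15, 09:00–09:30.
Yusuf → UTC: 05:30–07:45, 09:00–10:15.
Priya ∩ Gita: 06:15–07:15, 09:00–09:30.
Priya ∩ Gita ∩ Yusuf: 06:15–07:15, 09:00–09:30.
Windows ≥ 45 min: 06:15–07:15.
Earliest such window starts at 06:15.

06:15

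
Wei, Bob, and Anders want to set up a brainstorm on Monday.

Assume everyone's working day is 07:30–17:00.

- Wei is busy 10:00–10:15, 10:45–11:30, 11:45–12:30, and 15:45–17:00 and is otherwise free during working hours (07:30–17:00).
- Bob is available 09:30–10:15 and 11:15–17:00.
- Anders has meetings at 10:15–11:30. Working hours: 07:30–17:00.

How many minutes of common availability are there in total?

Wei free within 07:30–17:00: 07:30–10:00, 10:15–10:45, 11:30–11:45, 12:30–15:45.
Anders free within 07:30–17:00: 07:30–10:15, 11:30–17:00.
Wei ∩ Bob: 09:30–10:00, 11:30–11:45, 12:30–15:45.
Wei ∩ Bob ∩ Anders: 09:30–10:00, 11:30–11:45, 12:30–15:45.
Total common minutes: 30 + 15 + 195 = 240.

240 minutes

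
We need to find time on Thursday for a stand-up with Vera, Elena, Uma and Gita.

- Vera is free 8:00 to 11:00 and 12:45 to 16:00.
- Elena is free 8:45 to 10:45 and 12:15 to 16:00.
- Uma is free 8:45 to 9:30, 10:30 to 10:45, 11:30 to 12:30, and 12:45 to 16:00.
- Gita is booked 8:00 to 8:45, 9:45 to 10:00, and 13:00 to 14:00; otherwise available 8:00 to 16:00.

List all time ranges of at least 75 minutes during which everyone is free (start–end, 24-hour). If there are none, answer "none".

Gita free within 08:00–16:00: 08:45–09:45, 10:00–13:00, 14:00–16:00.
Vera ∩ Elena: 08:45–10:45, 12:45–16:00.
Vera ∩ Elena ∩ Uma: 08:45–09:30, 10:30–10:45, 12:45–16:00.
Vera ∩ Elena ∩ Uma ∩ Gita: 08:45–09:30, 10:30–10:45, 12:45–13:00, 14:00–16:00.
Windows ≥ 75 min: 14:00–16:00.

14:00–16:00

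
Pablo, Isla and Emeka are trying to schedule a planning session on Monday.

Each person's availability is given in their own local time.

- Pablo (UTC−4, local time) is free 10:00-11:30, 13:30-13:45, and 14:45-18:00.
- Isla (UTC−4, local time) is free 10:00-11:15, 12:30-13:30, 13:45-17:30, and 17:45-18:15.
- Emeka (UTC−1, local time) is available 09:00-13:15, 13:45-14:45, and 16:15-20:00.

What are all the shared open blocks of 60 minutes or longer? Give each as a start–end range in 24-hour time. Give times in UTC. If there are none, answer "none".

18:45–21:00

Pablo → UTC: 14:00–15:30, 17:30–17:45, 18:45–22:00.
Isla → UTC: 14:00–15:15, 16:30–17:30, 17:45–21:30, 21:45–22:15.
Emeka → UTC: 10:00–14:15, 14:45–15:45, 17:15–21:00.
Pablo ∩ Isla: 14:00–15:15, 18:45–21:30, 21:45–22:00.
Pablo ∩ Isla ∩ Emeka: 14:00–14:15, 14:45–15:15, 18:45–21:00.
Windows ≥ 60 min: 18:45–21:00.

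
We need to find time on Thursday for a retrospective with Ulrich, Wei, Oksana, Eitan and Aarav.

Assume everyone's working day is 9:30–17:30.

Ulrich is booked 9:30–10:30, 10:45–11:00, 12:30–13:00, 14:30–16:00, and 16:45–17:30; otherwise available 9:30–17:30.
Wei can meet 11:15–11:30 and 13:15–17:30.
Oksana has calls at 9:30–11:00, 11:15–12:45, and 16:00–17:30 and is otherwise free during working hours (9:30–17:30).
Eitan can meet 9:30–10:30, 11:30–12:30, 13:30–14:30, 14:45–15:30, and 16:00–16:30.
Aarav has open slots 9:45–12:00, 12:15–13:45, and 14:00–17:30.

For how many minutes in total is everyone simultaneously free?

45 minutes

Ulrich free within 09:30–17:30: 10:30–10:45, 11:00–12:30, 13:00–14:30, 16:00–16:45.
Oksana free within 09:30–17:30: 11:00–11:15, 12:45–16:00.
Ulrich ∩ Wei: 11:15–11:30, 13:15–14:30, 16:00–16:45.
Ulrich ∩ Wei ∩ Oksana: 13:15–14:30.
Ulrich ∩ Wei ∩ Oksana ∩ Eitan: 13:30–14:30.
Ulrich ∩ Wei ∩ Oksana ∩ Eitan ∩ Aarav: 13:30–13:45, 14:00–14:30.
Total common minutes: 15 + 30 = 45.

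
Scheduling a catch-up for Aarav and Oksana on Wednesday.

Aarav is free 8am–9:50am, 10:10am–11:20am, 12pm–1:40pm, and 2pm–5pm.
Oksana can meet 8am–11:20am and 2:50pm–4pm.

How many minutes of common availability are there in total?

Aarav ∩ Oksana: 08:00–09:50, 10:10–11:20, 14:50–16:00.
Total common minutes: 110 + 70 + 70 = 250.

250 minutes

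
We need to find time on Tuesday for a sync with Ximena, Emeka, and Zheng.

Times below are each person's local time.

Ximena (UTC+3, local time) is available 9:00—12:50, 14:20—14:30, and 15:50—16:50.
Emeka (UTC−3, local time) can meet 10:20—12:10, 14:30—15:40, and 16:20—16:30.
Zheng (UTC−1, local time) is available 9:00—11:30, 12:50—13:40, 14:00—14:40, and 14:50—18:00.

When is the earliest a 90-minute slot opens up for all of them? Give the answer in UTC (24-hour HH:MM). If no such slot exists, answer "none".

Ximena → UTC: 06:00–09:50, 11:20–11:30, 12:50–13:50.
Emeka → UTC: 13:20–15:10, 17:30–18:40, 19:20–19:30.
Zheng → UTC: 10:00–12:30, 13:50–14:40, 15:00–15:40, 15:50–19:00.
Ximena ∩ Emeka: 13:20–13:50.
Ximena ∩ Emeka ∩ Zheng: (none).
Windows ≥ 90 min: (none).

none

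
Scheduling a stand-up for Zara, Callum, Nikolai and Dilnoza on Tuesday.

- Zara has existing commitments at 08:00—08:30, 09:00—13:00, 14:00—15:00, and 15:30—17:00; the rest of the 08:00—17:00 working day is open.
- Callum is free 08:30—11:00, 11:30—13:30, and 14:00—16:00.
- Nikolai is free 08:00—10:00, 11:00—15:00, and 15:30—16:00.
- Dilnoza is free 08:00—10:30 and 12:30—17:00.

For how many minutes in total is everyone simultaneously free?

Zara free within 08:00–17:00: 08:30–09:00, 13:00–14:00, 15:00–15:30.
Zara ∩ Callum: 08:30–09:00, 13:00–13:30, 15:00–15:30.
Zara ∩ Callum ∩ Nikolai: 08:30–09:00, 13:00–13:30.
Zara ∩ Callum ∩ Nikolai ∩ Dilnoza: 08:30–09:00, 13:00–13:30.
Total common minutes: 30 + 30 = 60.

60 minutes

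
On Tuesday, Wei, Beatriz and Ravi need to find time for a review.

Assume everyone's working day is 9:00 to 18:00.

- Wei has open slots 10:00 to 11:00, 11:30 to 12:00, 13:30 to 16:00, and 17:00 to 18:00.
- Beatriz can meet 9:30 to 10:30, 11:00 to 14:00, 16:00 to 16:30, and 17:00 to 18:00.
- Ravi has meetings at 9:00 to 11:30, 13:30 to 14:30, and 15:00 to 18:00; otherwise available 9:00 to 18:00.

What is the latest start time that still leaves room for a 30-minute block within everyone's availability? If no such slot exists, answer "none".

Ravi free within 09:00–18:00: 11:30–13:30, 14:30–15:00.
Wei ∩ Beatriz: 10:00–10:30, 11:30–12:00, 13:30–14:00, 17:00–18:00.
Wei ∩ Beatriz ∩ Ravi: 11:30–12:00.
Windows ≥ 30 min: 11:30–12:00.
Latest start in the last window 11:30–12:00 is 12:00 − 30 min = 11:30.

11:30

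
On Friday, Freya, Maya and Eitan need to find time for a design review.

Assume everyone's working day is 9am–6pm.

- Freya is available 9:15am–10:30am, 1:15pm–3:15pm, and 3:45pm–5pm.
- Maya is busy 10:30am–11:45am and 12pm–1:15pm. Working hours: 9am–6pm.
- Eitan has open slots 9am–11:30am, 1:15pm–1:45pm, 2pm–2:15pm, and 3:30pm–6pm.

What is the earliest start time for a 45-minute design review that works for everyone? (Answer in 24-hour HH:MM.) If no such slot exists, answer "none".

Maya free within 09:00–18:00: 09:00–10:30, 11:45–12:00, 13:15–18:00.
Freya ∩ Maya: 09:15–10:30, 13:15–15:15, 15:45–17:00.
Freya ∩ Maya ∩ Eitan: 09:15–10:30, 13:15–13:45, 14:00–14:15, 15:45–17:00.
Windows ≥ 45 min: 09:15–10:30, 15:45–17:00.
Earliest such window starts at 09:15.

09:15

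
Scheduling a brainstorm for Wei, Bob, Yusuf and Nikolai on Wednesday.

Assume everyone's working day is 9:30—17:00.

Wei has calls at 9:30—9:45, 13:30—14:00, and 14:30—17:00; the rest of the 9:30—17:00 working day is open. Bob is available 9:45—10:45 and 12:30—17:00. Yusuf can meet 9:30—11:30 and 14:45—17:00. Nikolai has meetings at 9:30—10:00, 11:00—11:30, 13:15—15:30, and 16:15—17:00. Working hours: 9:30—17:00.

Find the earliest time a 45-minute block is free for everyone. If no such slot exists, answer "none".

Wei free within 09:30–17:00: 09:45–13:30, 14:00–14:30.
Nikolai free within 09:30–17:00: 10:00–11:00, 11:30–13:15, 15:30–16:15.
Wei ∩ Bob: 09:45–10:45, 12:30–13:30, 14:00–14:30.
Wei ∩ Bob ∩ Yusuf: 09:45–10:45.
Wei ∩ Bob ∩ Yusuf ∩ Nikolai: 10:00–10:45.
Windows ≥ 45 min: 10:00–10:45.
Earliest such window starts at 10:00.

10:00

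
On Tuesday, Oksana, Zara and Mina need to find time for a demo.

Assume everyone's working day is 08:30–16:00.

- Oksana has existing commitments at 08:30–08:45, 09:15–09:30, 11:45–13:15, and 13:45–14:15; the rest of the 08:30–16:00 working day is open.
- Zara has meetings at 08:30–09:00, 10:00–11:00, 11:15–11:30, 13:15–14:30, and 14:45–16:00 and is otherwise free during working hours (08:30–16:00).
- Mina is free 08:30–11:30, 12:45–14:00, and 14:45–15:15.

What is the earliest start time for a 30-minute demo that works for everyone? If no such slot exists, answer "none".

Oksana free within 08:30–16:00: 08:45–09:15, 09:30–11:45, 13:15–13:45, 14:15–16:00.
Zara free within 08:30–16:00: 09:00–10:00, 11:00–11:15, 11:30–13:15, 14:30–14:45.
Oksana ∩ Zara: 09:00–09:15, 09:30–10:00, 11:00–11:15, 11:30–11:45, 14:30–14:45.
Oksana ∩ Zara ∩ Mina: 09:00–09:15, 09:30–10:00, 11:00–11:15.
Windows ≥ 30 min: 09:30–10:00.
Earliest such window starts at 09:30.

09:30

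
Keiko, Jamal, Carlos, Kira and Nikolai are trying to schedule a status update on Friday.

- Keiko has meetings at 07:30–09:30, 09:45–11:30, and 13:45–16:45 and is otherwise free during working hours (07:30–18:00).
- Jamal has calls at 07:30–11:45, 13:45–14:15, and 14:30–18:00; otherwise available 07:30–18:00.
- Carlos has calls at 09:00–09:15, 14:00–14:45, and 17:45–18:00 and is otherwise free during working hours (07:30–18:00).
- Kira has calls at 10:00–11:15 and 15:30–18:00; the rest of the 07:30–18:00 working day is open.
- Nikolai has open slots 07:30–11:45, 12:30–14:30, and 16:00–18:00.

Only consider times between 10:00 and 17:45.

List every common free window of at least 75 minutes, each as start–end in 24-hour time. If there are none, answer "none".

Keiko free within 07:30–18:00: 09:30–09:45, 11:30–13:45, 16:45–18:00.
Jamal free within 07:30–18:00: 11:45–13:45, 14:15–14:30.
Carlos free within 07:30–18:00: 07:30–09:00, 09:15–14:00, 14:45–17:45.
Kira free within 07:30–18:00: 07:30–10:00, 11:15–15:30.
Keiko ∩ Jamal: 11:45–13:45.
Keiko ∩ Jamal ∩ Carlos: 11:45–13:45.
Keiko ∩ Jamal ∩ Carlos ∩ Kira: 11:45–13:45.
Keiko ∩ Jamal ∩ Carlos ∩ Kira ∩ Nikolai: 12:30–13:45.
Restricted to 10:00–17:45: 12:30–13:45.
Windows ≥ 75 min: 12:30–13:45.

12:30–13:45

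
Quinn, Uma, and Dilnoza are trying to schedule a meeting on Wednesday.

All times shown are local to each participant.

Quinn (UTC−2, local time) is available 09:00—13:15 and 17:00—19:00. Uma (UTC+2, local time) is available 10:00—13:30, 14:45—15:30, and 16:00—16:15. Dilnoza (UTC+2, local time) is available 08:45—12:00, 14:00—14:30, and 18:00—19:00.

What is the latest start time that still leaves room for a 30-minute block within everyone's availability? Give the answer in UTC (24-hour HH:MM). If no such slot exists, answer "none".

none

Quinn → UTC: 11:00–15:15, 19:00–21:00.
Uma → UTC: 08:00–11:30, 12:45–13:30, 14:00–14:15.
Dilnoza → UTC: 06:45–10:00, 12:00–12:30, 16:00–17:00.
Quinn ∩ Uma: 11:00–11:30, 12:45–13:30, 14:00–14:15.
Quinn ∩ Uma ∩ Dilnoza: (none).
Windows ≥ 30 min: (none).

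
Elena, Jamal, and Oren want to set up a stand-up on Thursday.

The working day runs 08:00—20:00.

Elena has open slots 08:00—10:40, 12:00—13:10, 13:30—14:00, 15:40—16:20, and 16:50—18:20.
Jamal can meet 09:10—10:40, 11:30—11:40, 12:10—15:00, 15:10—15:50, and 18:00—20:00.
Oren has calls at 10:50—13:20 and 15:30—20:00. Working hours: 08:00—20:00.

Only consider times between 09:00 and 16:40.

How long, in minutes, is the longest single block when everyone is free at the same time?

Oren free within 08:00–20:00: 08:00–10:50, 13:20–15:30.
Elena ∩ Jamal: 09:10–10:40, 12:10–13:10, 13:30–14:00, 15:40–15:50, 18:00–18:20.
Elena ∩ Jamal ∩ Oren: 09:10–10:40, 13:30–14:00.
Restricted to 09:00–16:40: 09:10–10:40, 13:30–14:00.
Common window lengths: 90, 30 min; longest is 90.

90 minutes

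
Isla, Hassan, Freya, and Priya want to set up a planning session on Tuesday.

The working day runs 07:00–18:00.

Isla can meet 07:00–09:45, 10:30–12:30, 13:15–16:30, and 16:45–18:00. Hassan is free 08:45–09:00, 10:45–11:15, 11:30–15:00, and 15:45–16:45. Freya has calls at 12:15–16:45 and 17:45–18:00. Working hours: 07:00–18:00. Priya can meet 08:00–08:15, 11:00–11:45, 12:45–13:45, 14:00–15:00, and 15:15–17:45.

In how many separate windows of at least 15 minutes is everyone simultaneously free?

2

Freya free within 07:00–18:00: 07:00–12:15, 16:45–17:45.
Isla ∩ Hassan: 08:45–09:00, 10:45–11:15, 11:30–12:30, 13:15–15:00, 15:45–16:30.
Isla ∩ Hassan ∩ Freya: 08:45–09:00, 10:45–11:15, 11:30–12:15.
Isla ∩ Hassan ∩ Freya ∩ Priya: 11:00–11:15, 11:30–11:45.
Windows ≥ 15 min: 11:00–11:15, 11:30–11:45.
That's 2 windows.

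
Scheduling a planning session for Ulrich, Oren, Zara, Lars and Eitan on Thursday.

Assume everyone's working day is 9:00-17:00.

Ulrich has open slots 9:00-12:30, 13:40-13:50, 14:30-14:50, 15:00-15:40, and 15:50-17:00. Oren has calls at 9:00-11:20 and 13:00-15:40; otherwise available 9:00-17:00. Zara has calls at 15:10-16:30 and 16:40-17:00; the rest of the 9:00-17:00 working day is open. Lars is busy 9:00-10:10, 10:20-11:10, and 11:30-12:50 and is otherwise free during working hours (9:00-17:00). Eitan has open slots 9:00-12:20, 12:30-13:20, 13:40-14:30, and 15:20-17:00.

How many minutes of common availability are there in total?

Oren free within 09:00–17:00: 11:20–13:00, 15:40–17:00.
Zara free within 09:00–17:00: 09:00–15:10, 16:30–16:40.
Lars free within 09:00–17:00: 10:10–10:20, 11:10–11:30, 12:50–17:00.
Ulrich ∩ Oren: 11:20–12:30, 15:50–17:00.
Ulrich ∩ Oren ∩ Zara: 11:20–12:30, 16:30–16:40.
Ulrich ∩ Oren ∩ Zara ∩ Lars: 11:20–11:30, 16:30–16:40.
Ulrich ∩ Oren ∩ Zara ∩ Lars ∩ Eitan: 11:20–11:30, 16:30–16:40.
Total common minutes: 10 + 10 = 20.

20 minutes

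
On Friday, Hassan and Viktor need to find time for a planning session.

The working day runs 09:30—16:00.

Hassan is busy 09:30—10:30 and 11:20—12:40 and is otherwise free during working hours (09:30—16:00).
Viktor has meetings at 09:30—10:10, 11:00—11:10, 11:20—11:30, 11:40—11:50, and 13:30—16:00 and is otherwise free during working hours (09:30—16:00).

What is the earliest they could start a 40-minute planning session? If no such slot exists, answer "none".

Hassan free within 09:30–16:00: 10:30–11:20, 12:40–16:00.
Viktor free within 09:30–16:00: 10:10–11:00, 11:10–11:20, 11:30–11:40, 11:50–13:30.
Hassan ∩ Viktor: 10:30–11:00, 11:10–11:20, 12:40–13:30.
Windows ≥ 40 min: 12:40–13:30.
Earliest such window starts at 12:40.

12:40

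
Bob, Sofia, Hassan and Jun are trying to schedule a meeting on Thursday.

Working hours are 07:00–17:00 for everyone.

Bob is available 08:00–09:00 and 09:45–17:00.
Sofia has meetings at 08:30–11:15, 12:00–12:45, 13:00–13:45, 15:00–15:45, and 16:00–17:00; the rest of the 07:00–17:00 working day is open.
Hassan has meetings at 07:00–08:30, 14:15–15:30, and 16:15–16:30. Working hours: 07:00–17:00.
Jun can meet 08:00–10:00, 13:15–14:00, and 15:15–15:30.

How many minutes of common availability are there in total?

15 minutes

Sofia free within 07:00–17:00: 07:00–08:30, 11:15–12:00, 12:45–13:00, 13:45–15:00, 15:45–16:00.
Hassan free within 07:00–17:00: 08:30–14:15, 15:30–16:15, 16:30–17:00.
Bob ∩ Sofia: 08:00–08:30, 11:15–12:00, 12:45–13:00, 13:45–15:00, 15:45–16:00.
Bob ∩ Sofia ∩ Hassan: 11:15–12:00, 12:45–13:00, 13:45–14:15, 15:45–16:00.
Bob ∩ Sofia ∩ Hassan ∩ Jun: 13:45–14:00.
Total common minutes: 15.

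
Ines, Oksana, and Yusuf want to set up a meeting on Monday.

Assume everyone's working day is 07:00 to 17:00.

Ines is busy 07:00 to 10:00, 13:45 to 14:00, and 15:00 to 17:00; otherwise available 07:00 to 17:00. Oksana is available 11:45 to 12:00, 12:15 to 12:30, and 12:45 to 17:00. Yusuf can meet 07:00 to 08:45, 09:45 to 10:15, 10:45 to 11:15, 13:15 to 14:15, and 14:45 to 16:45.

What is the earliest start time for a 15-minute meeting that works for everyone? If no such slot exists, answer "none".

Ines free within 07:00–17:00: 10:00–13:45, 14:00–15:00.
Ines ∩ Oksana: 11:45–12:00, 12:15–12:30, 12:45–13:45, 14:00–15:00.
Ines ∩ Oksana ∩ Yusuf: 13:15–13:45, 14:00–14:15, 14:45–15:00.
Windows ≥ 15 min: 13:15–13:45, 14:00–14:15, 14:45–15:00.
Earliest such window starts at 13:15.

13:15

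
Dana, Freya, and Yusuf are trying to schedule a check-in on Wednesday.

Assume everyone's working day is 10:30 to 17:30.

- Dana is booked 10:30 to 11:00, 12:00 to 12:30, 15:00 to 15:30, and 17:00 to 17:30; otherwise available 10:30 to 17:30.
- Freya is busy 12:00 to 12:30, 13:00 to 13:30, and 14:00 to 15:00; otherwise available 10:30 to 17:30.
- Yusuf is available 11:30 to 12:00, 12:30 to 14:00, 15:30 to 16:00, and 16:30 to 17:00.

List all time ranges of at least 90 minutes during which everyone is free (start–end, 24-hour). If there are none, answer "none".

Dana free within 10:30–17:30: 11:00–12:00, 12:30–15:00, 15:30–17:00.
Freya free within 10:30–17:30: 10:30–12:00, 12:30–13:00, 13:30–14:00, 15:00–17:30.
Dana ∩ Freya: 11:00–12:00, 12:30–13:00, 13:30–14:00, 15:30–17:00.
Dana ∩ Freya ∩ Yusuf: 11:30–12:00, 12:30–13:00, 13:30–14:00, 15:30–16:00, 16:30–17:00.
Windows ≥ 90 min: (none).

none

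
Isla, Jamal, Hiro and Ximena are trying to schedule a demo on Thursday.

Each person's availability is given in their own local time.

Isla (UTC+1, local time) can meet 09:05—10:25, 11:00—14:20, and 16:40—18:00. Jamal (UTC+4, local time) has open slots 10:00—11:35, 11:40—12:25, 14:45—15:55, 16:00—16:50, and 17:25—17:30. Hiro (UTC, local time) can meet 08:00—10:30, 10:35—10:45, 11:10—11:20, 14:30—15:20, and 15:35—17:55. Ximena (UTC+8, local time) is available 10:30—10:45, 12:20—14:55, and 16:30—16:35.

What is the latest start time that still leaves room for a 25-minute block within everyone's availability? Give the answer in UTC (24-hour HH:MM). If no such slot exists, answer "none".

Isla → UTC: 08:05–09:25, 10:00–13:20, 15:40–17:00.
Jamal → UTC: 06:00–07:35, 07:40–08:25, 10:45–11:55, 12:00–12:50, 13:25–13:30.
Hiro → UTC: 08:00–10:30, 10:35–10:45, 11:10–11:20, 14:30–15:20, 15:35–17:55.
Ximena → UTC: 02:30–02:45, 04:20–06:55, 08:30–08:35.
Isla ∩ Jamal: 08:05–08:25, 10:45–11:55, 12:00–12:50.
Isla ∩ Jamal ∩ Hiro: 08:05–08:25, 11:10–11:20.
Isla ∩ Jamal ∩ Hiro ∩ Ximena: (none).
Windows ≥ 25 min: (none).

none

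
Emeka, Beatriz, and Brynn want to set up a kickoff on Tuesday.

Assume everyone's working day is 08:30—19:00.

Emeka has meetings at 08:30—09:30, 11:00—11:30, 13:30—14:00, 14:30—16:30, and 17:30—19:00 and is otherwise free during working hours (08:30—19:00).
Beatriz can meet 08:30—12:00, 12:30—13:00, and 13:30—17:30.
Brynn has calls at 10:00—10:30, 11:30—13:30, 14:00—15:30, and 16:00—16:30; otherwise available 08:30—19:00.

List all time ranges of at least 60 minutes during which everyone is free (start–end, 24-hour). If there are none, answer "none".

16:30–17:30

Emeka free within 08:30–19:00: 09:30–11:00, 11:30–13:30, 14:00–14:30, 16:30–17:30.
Brynn free within 08:30–19:00: 08:30–10:00, 10:30–11:30, 13:30–14:00, 15:30–16:00, 16:30–19:00.
Emeka ∩ Beatriz: 09:30–11:00, 11:30–12:00, 12:30–13:00, 14:00–14:30, 16:30–17:30.
Emeka ∩ Beatriz ∩ Brynn: 09:30–10:00, 10:30–11:00, 16:30–17:30.
Windows ≥ 60 min: 16:30–17:30.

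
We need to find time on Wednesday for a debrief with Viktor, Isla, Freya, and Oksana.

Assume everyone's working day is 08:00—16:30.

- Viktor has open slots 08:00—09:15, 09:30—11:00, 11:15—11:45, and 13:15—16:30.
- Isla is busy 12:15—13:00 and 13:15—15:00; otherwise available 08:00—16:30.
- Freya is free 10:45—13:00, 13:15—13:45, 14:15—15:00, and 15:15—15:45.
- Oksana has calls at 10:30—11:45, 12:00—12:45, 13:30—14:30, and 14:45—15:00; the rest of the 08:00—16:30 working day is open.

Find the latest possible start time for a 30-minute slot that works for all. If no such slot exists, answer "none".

Isla free within 08:00–16:30: 08:00–12:15, 13:00–13:15, 15:00–16:30.
Oksana free within 08:00–16:30: 08:00–10:30, 11:45–12:00, 12:45–13:30, 14:30–14:45, 15:00–16:30.
Viktor ∩ Isla: 08:00–09:15, 09:30–11:00, 11:15–11:45, 15:00–16:30.
Viktor ∩ Isla ∩ Freya: 10:45–11:00, 11:15–11:45, 15:15–15:45.
Viktor ∩ Isla ∩ Freya ∩ Oksana: 15:15–15:45.
Windows ≥ 30 min: 15:15–15:45.
Latest start in the last window 15:15–15:45 is 15:45 − 30 min = 15:15.

15:15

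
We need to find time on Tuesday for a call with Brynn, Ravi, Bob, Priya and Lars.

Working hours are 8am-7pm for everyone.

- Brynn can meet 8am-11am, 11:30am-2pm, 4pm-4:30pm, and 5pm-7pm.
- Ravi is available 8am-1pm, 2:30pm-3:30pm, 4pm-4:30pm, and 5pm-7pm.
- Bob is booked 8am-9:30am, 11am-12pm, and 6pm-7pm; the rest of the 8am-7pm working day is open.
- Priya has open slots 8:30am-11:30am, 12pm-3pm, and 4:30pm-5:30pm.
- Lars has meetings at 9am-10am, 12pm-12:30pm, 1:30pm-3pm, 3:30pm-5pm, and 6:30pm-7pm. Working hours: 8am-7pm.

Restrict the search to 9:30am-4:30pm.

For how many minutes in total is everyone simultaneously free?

90 minutes

Bob free within 08:00–19:00: 09:30–11:00, 12:00–18:00.
Lars free within 08:00–19:00: 08:00–09:00, 10:00–12:00, 12:30–13:30, 15:00–15:30, 17:00–18:30.
Brynn ∩ Ravi: 08:00–11:00, 11:30–13:00, 16:00–16:30, 17:00–19:00.
Brynn ∩ Ravi ∩ Bob: 09:30–11:00, 12:00–13:00, 16:00–16:30, 17:00–18:00.
Brynn ∩ Ravi ∩ Bob ∩ Priya: 09:30–11:00, 12:00–13:00, 17:00–17:30.
Brynn ∩ Ravi ∩ Bob ∩ Priya ∩ Lars: 10:00–11:00, 12:30–13:00, 17:00–17:30.
Restricted to 09:30–16:30: 10:00–11:00, 12:30–13:00.
Total common minutes: 60 + 30 = 90.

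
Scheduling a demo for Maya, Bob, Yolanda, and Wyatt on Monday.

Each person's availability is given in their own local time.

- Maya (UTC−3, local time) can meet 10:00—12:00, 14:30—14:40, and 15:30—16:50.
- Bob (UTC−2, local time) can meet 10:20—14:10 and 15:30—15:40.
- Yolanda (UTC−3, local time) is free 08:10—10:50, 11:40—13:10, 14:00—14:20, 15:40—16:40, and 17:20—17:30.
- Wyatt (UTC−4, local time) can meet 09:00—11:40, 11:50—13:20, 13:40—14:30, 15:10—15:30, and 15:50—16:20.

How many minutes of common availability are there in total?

70 minutes

Maya → UTC: 13:00–15:00, 17:30–17:40, 18:30–19:50.
Bob → UTC: 12:20–16:10, 17:30–17:40.
Yolanda → UTC: 11:10–13:50, 14:40–16:10, 17:00–17:20, 18:40–19:40, 20:20–20:30.
Wyatt → UTC: 13:00–15:40, 15:50–17:20, 17:40–18:30, 19:10–19:30, 19:50–20:20.
Maya ∩ Bob: 13:00–15:00, 17:30–17:40.
Maya ∩ Bob ∩ Yolanda: 13:00–13:50, 14:40–15:00.
Maya ∩ Bob ∩ Yolanda ∩ Wyatt: 13:00–13:50, 14:40–15:00.
Total common minutes: 50 + 20 = 70.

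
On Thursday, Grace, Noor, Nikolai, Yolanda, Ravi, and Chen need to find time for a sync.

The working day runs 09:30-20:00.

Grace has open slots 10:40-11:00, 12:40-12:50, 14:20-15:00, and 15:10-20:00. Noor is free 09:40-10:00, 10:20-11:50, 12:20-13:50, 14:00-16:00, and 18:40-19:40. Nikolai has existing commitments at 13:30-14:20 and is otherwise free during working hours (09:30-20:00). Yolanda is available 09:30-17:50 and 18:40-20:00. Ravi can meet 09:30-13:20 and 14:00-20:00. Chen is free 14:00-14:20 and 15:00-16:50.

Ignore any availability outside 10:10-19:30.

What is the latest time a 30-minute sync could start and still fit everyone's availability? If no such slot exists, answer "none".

15:30

Nikolai free within 09:30–20:00: 09:30–13:30, 14:20–20:00.
Grace ∩ Noor: 10:40–11:00, 12:40–12:50, 14:20–15:00, 15:10–16:00, 18:40–19:40.
Grace ∩ Noor ∩ Nikolai: 10:40–11:00, 12:40–12:50, 14:20–15:00, 15:10–16:00, 18:40–19:40.
Grace ∩ Noor ∩ Nikolai ∩ Yolanda: 10:40–11:00, 12:40–12:50, 14:20–15:00, 15:10–16:00, 18:40–19:40.
Grace ∩ Noor ∩ Nikolai ∩ Yolanda ∩ Ravi: 10:40–11:00, 12:40–12:50, 14:20–15:00, 15:10–16:00, 18:40–19:40.
Grace ∩ Noor ∩ Nikolai ∩ Yolanda ∩ Ravi ∩ Chen: 15:10–16:00.
Restricted to 10:10–19:30: 15:10–16:00.
Windows ≥ 30 min: 15:10–16:00.
Latest start in the last window 15:10–16:00 is 16:00 − 30 min = 15:30.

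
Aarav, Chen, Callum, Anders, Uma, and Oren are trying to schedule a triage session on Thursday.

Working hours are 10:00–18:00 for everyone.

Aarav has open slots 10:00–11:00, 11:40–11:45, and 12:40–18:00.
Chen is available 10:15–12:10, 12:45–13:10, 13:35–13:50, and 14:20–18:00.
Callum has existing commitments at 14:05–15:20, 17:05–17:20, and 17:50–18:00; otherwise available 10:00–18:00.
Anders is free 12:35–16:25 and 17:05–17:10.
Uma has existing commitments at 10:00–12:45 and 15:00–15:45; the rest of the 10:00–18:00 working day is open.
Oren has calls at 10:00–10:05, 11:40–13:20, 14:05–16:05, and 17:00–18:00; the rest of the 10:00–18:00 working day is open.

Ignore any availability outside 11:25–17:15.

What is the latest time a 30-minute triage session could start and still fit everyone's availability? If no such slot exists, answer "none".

Callum free within 10:00–18:00: 10:00–14:05, 15:20–17:05, 17:20–17:50.
Uma free within 10:00–18:00: 12:45–15:00, 15:45–18:00.
Oren free within 10:00–18:00: 10:05–11:40, 13:20–14:05, 16:05–17:00.
Aarav ∩ Chen: 10:15–11:00, 11:40–11:45, 12:45–13:10, 13:35–13:50, 14:20–18:00.
Aarav ∩ Chen ∩ Callum: 10:15–11:00, 11:40–11:45, 12:45–13:10, 13:35–13:50, 15:20–17:05, 17:20–17:50.
Aarav ∩ Chen ∩ Callum ∩ Anders: 12:45–13:10, 13:35–13:50, 15:20–16:25.
Aarav ∩ Chen ∩ Callum ∩ Anders ∩ Uma: 12:45–13:10, 13:35–13:50, 15:45–16:25.
Aarav ∩ Chen ∩ Callum ∩ Anders ∩ Uma ∩ Oren: 13:35–13:50, 16:05–16:25.
Restricted to 11:25–17:15: 13:35–13:50, 16:05–16:25.
Windows ≥ 30 min: (none).

none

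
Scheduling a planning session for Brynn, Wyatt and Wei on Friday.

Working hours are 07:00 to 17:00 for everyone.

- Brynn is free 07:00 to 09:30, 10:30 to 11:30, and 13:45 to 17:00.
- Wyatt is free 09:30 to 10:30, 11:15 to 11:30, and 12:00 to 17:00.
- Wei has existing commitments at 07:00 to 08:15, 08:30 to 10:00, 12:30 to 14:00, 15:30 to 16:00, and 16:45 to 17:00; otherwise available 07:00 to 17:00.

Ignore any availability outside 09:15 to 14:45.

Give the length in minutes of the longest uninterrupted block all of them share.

45 minutes

Wei free within 07:00–17:00: 08:15–08:30, 10:00–12:30, 14:00–15:30, 16:00–16:45.
Brynn ∩ Wyatt: 11:15–11:30, 13:45–17:00.
Brynn ∩ Wyatt ∩ Wei: 11:15–11:30, 14:00–15:30, 16:00–16:45.
Restricted to 09:15–14:45: 11:15–11:30, 14:00–14:45.
Common window lengths: 15, 45 min; longest is 45.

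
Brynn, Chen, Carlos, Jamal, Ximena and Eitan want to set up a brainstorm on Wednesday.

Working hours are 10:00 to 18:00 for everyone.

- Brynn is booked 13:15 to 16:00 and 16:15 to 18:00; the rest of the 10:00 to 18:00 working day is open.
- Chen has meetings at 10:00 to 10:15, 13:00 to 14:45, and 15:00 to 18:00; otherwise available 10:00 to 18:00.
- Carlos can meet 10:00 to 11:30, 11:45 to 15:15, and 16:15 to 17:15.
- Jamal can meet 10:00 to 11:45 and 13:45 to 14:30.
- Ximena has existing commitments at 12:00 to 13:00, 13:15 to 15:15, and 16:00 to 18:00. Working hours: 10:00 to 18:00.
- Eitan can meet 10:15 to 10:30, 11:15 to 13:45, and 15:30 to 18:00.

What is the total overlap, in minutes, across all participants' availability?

30 minutes

Brynn free within 10:00–18:00: 10:00–13:15, 16:00–16:15.
Chen free within 10:00–18:00: 10:15–13:00, 14:45–15:00.
Ximena free within 10:00–18:00: 10:00–12:00, 13:00–13:15, 15:15–16:00.
Brynn ∩ Chen: 10:15–13:00.
Brynn ∩ Chen ∩ Carlos: 10:15–11:30, 11:45–13:00.
Brynn ∩ Chen ∩ Carlos ∩ Jamal: 10:15–11:30.
Brynn ∩ Chen ∩ Carlos ∩ Jamal ∩ Ximena: 10:15–11:30.
Brynn ∩ Chen ∩ Carlos ∩ Jamal ∩ Ximena ∩ Eitan: 10:15–10:30, 11:15–11:30.
Total common minutes: 15 + 15 = 30.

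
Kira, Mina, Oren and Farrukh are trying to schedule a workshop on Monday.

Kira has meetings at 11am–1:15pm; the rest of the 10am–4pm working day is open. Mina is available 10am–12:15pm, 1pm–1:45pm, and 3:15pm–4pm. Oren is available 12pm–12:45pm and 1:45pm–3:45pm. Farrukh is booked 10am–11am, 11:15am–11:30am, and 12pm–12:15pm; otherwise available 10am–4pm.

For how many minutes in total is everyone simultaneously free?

30 minutes

Kira free within 10:00–16:00: 10:00–11:00, 13:15–16:00.
Farrukh free within 10:00–16:00: 11:00–11:15, 11:30–12:00, 12:15–16:00.
Kira ∩ Mina: 10:00–11:00, 13:15–13:45, 15:15–16:00.
Kira ∩ Mina ∩ Oren: 15:15–15:45.
Kira ∩ Mina ∩ Oren ∩ Farrukh: 15:15–15:45.
Total common minutes: 30.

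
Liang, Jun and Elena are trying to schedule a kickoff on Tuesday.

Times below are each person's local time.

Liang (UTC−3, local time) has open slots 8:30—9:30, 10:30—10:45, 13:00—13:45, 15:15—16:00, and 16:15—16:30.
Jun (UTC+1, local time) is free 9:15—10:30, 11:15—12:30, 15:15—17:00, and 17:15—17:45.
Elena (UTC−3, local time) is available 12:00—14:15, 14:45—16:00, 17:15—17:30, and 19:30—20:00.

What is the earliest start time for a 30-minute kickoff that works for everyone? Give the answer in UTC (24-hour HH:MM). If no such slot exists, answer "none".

Liang → UTC: 11:30–12:30, 13:30–13:45, 16:00–16:45, 18:15–19:00, 19:15–19:30.
Jun → UTC: 08:15–09:30, 10:15–11:30, 14:15–16:00, 16:15–16:45.
Elena → UTC: 15:00–17:15, 17:45–19:00, 20:15–20:30, 22:30–23:00.
Liang ∩ Jun: 16:15–16:45.
Liang ∩ Jun ∩ Elena: 16:15–16:45.
Windows ≥ 30 min: 16:15–16:45.
Earliest such window starts at 16:15.

16:15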